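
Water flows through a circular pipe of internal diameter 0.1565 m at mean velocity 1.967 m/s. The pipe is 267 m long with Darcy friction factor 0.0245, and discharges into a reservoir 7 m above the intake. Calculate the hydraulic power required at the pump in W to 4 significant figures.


Approach: apply continuity + Darcy-Weisbach + hydraulic power, Q = A*v; hf = f*(L/D)*(v^2/(2g)); H = static + hf; P = rho*g*Q*H.
Step 1 — flow rate (continuity, Q = A*v):
  A = pi*(0.1565/2)^2 = 0.0192362 m^2
  Q = 0.0192362 * 1.967 = 0.0378375 m^3/s
Step 2 — friction head loss (Darcy-Weisbach):
  hf = 0.0245 * (267/0.1565) * (1.967^2 / (2*9.81))
  hf = 8.24276 m
Step 3 — total head: H = 7 + 8.24276 = 15.2428 m
Step 4 — hydraulic power (P = rho*g*Q*H):
  P = 1000 * 9.81 * 0.0378375 * 15.2428 = 5658 W
Therefore the hydraulic power required at the pump = 5658 W.


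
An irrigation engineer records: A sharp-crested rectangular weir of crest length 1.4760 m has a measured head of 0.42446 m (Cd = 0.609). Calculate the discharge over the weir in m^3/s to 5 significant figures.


Approach: apply the rectangular weir equation, Q = (2/3)*Cd*L*sqrt(2g)*H^1.5.
Q = (2/3)*0.609*1.4760*sqrt(2*9.81)*0.42446^1.5 = 0.73404 m^3/s
Therefore the discharge over the weir = 0.73404 m^3/s.


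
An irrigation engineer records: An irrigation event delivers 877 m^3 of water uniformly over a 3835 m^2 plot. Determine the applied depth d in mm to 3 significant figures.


Approach: apply depth from volume over area, d = (V/A)*1000.
d = (877 / 3835) * 1000 = 229 mm
Therefore the applied depth d = 229 mm.


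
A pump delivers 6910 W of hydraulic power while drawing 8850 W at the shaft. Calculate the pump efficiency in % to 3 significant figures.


Approach: apply the efficiency ratio, eta = (P_out/P_in)*100.
eta = (6910 / 8850) * 100 = 78.1 %
Therefore the pump efficiency = 78.1 %.


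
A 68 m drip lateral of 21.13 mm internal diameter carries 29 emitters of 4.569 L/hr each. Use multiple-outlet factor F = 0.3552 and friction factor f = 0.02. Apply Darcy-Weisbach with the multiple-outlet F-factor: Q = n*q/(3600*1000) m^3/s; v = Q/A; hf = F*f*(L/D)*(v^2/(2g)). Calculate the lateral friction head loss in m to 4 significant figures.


Q = 29*4.569/(3600*1000) = 3.68058e-05 m^3/s
A = pi*(21.13e-3/2)^2 = 3.50662e-04 m^2, so v = Q/A = 0.104961 m/s
hf = 0.3552*0.02*(68/0.02113)*(0.104961^2/(2*9.81)) = 0.01284 m
Therefore the lateral friction head loss = 0.01284 m.


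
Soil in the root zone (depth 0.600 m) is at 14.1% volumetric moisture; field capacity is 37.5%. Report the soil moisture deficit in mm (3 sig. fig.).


Approach: apply the soil moisture deficit relation, SMD = (FC - theta)/100 * depth * 1000.
SMD = (37.5 - 14.1)/100 * 0.600 * 1000 = 140 mm
Therefore the soil moisture deficit = 140 mm.


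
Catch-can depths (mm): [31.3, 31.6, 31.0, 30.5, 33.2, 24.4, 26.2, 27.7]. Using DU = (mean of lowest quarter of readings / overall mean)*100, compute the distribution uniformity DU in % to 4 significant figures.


sorted lowest 2 of 8: [24.4, 26.2] -> mean = 25.3000 mm
overall mean = 29.4875 mm
DU = (25.3000/29.4875)*100 = 85.80 %
Therefore the distribution uniformity DU = 85.80 %.


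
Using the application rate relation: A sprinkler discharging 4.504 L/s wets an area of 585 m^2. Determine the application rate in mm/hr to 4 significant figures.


Approach: apply the application rate relation, rate = (Q/A)*3600.
rate = (4.504 / 585) * 3600 = 27.72 mm/hr
Therefore the application rate = 27.72 mm/hr.


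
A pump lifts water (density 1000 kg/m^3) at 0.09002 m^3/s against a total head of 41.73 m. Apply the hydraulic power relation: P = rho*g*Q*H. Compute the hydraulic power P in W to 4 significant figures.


P = 1000 * 9.81 * 0.09002 * 41.73 = 36850 W
Therefore the hydraulic power P = 36850 W.


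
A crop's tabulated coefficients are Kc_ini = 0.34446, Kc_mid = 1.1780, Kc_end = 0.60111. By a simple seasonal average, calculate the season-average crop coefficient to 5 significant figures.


Approach: apply a simple seasonal average, Kc_avg = (Kc_ini + Kc_mid + Kc_end)/3.
Kc_avg = (0.34446 + 1.1780 + 0.60111)/3 = 0.70786
Therefore the season-average crop coefficient = 0.70786.


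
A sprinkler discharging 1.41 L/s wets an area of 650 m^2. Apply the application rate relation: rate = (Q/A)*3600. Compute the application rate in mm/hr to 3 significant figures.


rate = (1.41 / 650) * 3600 = 7.81 mm/hr
Therefore the application rate = 7.81 mm/hr.


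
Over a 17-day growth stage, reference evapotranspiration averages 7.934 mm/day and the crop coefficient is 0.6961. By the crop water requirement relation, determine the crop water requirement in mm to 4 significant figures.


Approach: apply the crop water requirement relation, CWR = ET0 * Kc * days.
CWR = 7.934 * 0.6961 * 17 = 93.89 mm
Therefore the crop water requirement = 93.89 mm.


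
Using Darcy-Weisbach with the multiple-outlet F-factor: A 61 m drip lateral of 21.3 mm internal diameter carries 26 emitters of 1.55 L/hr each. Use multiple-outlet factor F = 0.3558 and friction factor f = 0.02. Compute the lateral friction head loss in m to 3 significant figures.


Approach: apply Darcy-Weisbach with the multiple-outlet F-factor, Q = n*q/(3600*1000) m^3/s; v = Q/A; hf = F*f*(L/D)*(v^2/(2g)).
Q = 26*1.55/(3600*1000) = 1.1194e-05 m^3/s
A = pi*(21.3e-3/2)^2 = 3.5633e-04 m^2, so v = Q/A = 0.031416 m/s
hf = 0.3558*0.02*(61/0.0213)*(0.031416^2/(2*9.81)) = 0.00103 m
Therefore the lateral friction head loss = 0.00103 m.


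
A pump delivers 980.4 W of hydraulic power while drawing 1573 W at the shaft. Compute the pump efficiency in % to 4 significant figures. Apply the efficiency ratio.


Approach: apply the efficiency ratio, eta = (P_out/P_in)*100.
eta = (980.4 / 1573) * 100 = 62.33 %
Therefore the pump efficiency = 62.33 %.


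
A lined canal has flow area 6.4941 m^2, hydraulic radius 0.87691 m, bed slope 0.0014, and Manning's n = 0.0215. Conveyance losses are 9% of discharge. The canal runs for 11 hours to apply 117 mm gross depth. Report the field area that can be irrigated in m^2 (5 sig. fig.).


Approach: apply Manning's equation with a conveyance and depth budget, Q = (1/n)*A*R^(2/3)*S^(1/2); Q_field = Q*(1-loss); Area = Q_field*t/(d/1000).
Step 1 — canal discharge (Manning's equation):
  Q = (1/0.0215) * 6.4941 * 0.87691^(2/3) * 0.0014^(1/2) = 10.35415 m^3/s
Step 2 — delivered flow: Q_field = 10.35415*(1 - 9/100) = 9.422279 m^3/s
Step 3 — volume delivered: V = 9.422279 * 11*3600 = 373122.2 m^3
Step 4 — area served: A = V / (depth/1000) = 373122.2 / 0.117 = 3189100 m^2
Therefore the field area that can be irrigated = 3189100 m^2.


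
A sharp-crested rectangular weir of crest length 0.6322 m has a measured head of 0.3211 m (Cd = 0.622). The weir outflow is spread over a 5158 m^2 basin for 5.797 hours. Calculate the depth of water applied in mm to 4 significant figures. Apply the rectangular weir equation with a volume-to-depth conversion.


Approach: apply the rectangular weir equation with a volume-to-depth conversion, Q = (2/3)*Cd*L*sqrt(2g)*H^1.5; d = Q*t/A * 1000.
Step 1 — weir discharge:
  Q = (2/3)*0.622*0.6322*sqrt(2*9.81)*0.3211^1.5 = 0.211283 m^3/s
Step 2 — volume: V = 0.211283 * 5.797*3600 = 4409.30 m^3
Step 3 — depth: d = V/A * 1000 = 4409.30/5158 * 1000 = 854.8 mm
Therefore the depth of water applied = 854.8 mm.


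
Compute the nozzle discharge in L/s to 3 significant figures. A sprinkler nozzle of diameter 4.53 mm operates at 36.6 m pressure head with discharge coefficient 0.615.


Approach: apply the orifice equation, Q = Cd*A*sqrt(2*g*h), A = pi*(d/2)^2.
A = pi*(4.53e-3/2)^2 = 1.6117e-05 m^2
Q = 0.615 * 1.6117e-05 * sqrt(2*9.81*36.6) * 1000 = 0.266 L/s
Therefore the nozzle discharge = 0.266 L/s.


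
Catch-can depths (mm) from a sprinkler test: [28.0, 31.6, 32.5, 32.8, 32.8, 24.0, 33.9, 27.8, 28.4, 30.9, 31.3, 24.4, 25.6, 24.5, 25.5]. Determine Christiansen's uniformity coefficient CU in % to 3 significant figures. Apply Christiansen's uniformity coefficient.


Approach: apply Christiansen's uniformity coefficient, CU = (1 - mean_abs_deviation/mean)*100.
mean = 28.933 mm
mean |d_i - mean| = 3.1022 mm
CU = (1 - 3.1022/28.933)*100 = 89.3 %
Therefore Christiansen's uniformity coefficient CU = 89.3 %.


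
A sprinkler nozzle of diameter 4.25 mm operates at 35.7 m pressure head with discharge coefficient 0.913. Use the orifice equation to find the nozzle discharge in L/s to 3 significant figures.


Approach: apply the orifice equation, Q = Cd*A*sqrt(2*g*h), A = pi*(d/2)^2.
A = pi*(4.25e-3/2)^2 = 1.4186e-05 m^2
Q = 0.913 * 1.4186e-05 * sqrt(2*9.81*35.7) * 1000 = 0.343 L/s
Therefore the nozzle discharge = 0.343 L/s.


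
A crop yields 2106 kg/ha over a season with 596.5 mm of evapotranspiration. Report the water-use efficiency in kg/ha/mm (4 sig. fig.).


Approach: apply the water-use efficiency ratio, WUE = yield/ET.
WUE = 2106 / 596.5 = 3.531 kg/ha/mm
Therefore the water-use efficiency = 3.531 kg/ha/mm.


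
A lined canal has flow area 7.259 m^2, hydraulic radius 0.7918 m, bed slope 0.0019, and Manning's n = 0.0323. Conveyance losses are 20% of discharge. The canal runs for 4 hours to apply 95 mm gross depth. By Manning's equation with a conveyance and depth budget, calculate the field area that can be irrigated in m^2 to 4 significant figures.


Approach: apply Manning's equation with a conveyance and depth budget, Q = (1/n)*A*R^(2/3)*S^(1/2); Q_field = Q*(1-loss); Area = Q_field*t/(d/1000).
Step 1 — canal discharge (Manning's equation):
  Q = (1/0.0323) * 7.259 * 0.7918^(2/3) * 0.0019^(1/2) = 8.38420 m^3/s
Step 2 — delivered flow: Q_field = 8.38420*(1 - 20/100) = 6.70736 m^3/s
Step 3 — volume delivered: V = 6.70736 * 4*3600 = 96585.9 m^3
Step 4 — area served: A = V / (depth/1000) = 96585.9 / 0.095 = 1017000 m^2
Therefore the field area that can be irrigated = 1017000 m^2.


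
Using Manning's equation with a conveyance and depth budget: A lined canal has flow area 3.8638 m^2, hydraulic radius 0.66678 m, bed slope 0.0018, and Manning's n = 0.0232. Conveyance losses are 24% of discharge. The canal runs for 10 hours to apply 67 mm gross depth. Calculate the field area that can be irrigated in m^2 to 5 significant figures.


Approach: apply Manning's equation with a conveyance and depth budget, Q = (1/n)*A*R^(2/3)*S^(1/2); Q_field = Q*(1-loss); Area = Q_field*t/(d/1000).
Step 1 — canal discharge (Manning's equation):
  Q = (1/0.0232) * 3.8638 * 0.66678^(2/3) * 0.0018^(1/2) = 5.392845 m^3/s
Step 2 — delivered flow: Q_field = 5.392845*(1 - 24/100) = 4.098562 m^3/s
Step 3 — volume delivered: V = 4.098562 * 10*3600 = 147548.2 m^3
Step 4 — area served: A = V / (depth/1000) = 147548.2 / 0.067 = 2202200 m^2
Therefore the field area that can be irrigated = 2202200 m^2.


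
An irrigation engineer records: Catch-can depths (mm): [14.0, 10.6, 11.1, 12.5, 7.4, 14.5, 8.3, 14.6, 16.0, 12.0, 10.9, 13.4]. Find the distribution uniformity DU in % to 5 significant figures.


Approach: apply the low-quarter distribution uniformity, DU = (mean of lowest quarter of readings / overall mean)*100.
sorted lowest 3 of 12: [7.4, 8.3, 10.6] -> mean = 8.766667 mm
overall mean = 12.10833 mm
DU = (8.766667/12.10833)*100 = 72.402 %
Therefore the distribution uniformity DU = 72.402 %.


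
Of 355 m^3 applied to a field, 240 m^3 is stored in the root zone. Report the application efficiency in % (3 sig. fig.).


Approach: apply the application efficiency ratio, Ea = (stored/applied)*100.
Ea = (240/355)*100 = 67.6 %
Therefore the application efficiency = 67.6 %.


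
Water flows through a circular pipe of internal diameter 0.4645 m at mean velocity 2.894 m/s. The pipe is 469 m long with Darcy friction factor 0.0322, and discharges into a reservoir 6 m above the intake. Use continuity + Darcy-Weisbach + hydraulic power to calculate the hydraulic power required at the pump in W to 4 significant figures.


Approach: apply continuity + Darcy-Weisbach + hydraulic power, Q = A*v; hf = f*(L/D)*(v^2/(2g)); H = static + hf; P = rho*g*Q*H.
Step 1 — flow rate (continuity, Q = A*v):
  A = pi*(0.4645/2)^2 = 0.169458 m^2
  Q = 0.169458 * 2.894 = 0.490411 m^3/s
Step 2 — friction head loss (Darcy-Weisbach):
  hf = 0.0322 * (469/0.4645) * (2.894^2 / (2*9.81))
  hf = 13.8785 m
Step 3 — total head: H = 6 + 13.8785 = 19.8785 m
Step 4 — hydraulic power (P = rho*g*Q*H):
  P = 1000 * 9.81 * 0.490411 * 19.8785 = 95630 W
Therefore the hydraulic power required at the pump = 95630 W.


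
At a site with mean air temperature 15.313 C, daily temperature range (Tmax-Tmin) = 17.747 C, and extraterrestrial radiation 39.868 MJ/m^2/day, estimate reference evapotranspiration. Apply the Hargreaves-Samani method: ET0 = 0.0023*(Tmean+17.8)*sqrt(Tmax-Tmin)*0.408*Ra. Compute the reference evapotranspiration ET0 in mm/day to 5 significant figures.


ET0 = 0.0023*(15.313+17.8)*sqrt(17.747)*0.408*39.868 = 5.2188 mm/day
Therefore the reference evapotranspiration ET0 = 5.2188 mm/day.


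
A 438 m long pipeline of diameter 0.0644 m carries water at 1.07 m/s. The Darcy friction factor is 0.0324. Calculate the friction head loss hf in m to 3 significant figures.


Approach: apply the Darcy-Weisbach equation, hf = f*(L/D)*(v^2/(2g)).
hf = 0.0324 * (438/0.0644) * (1.07^2 / (2*9.81))
hf = 12.9 m
Therefore the friction head loss hf = 12.9 m.


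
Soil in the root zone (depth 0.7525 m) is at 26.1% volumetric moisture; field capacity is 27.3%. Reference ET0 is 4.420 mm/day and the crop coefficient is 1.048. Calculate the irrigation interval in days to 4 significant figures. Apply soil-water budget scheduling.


Approach: apply soil-water budget scheduling, SMD = (FC-theta)/100*depth*1000; ETc = ET0*Kc; interval = SMD/ETc.
Step 1 — soil moisture deficit:
  SMD = (27.3 - 26.1)/100 * 0.7525 * 1000 = 9.03000 mm
Step 2 — daily crop ET (ETc = ET0*Kc):
  ETc = 4.420 * 1.048 = 4.63216 mm/day
Step 3 — irrigation interval (SMD/ETc):
  interval = 9.03000 / 4.63216 = 1.949 days
Therefore the irrigation interval = 1.949 days.


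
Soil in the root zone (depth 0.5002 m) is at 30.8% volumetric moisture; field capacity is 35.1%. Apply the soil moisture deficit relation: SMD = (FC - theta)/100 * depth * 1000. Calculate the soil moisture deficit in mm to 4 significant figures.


SMD = (35.1 - 30.8)/100 * 0.5002 * 1000 = 21.51 mm
Therefore the soil moisture deficit = 21.51 mm.


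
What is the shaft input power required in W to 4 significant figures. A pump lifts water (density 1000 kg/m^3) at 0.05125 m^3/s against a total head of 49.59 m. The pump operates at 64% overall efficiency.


Approach: apply hydraulic power then efficiency conversion, P = rho*g*Q*H; P_in = P/eta.
Step 1 — hydraulic power (P = rho*g*Q*H):
  P = 1000 * 9.81 * 0.05125 * 49.59 = 24932.0 W
Step 2 — input power: P_in = P/eta = 24932.0 / 0.64 = 38960 W
Therefore the shaft input power required = 38960 W.


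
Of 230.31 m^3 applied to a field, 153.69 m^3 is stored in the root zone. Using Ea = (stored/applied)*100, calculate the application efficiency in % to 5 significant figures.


Ea = (153.69/230.31)*100 = 66.732 %
Therefore the application efficiency = 66.732 %.


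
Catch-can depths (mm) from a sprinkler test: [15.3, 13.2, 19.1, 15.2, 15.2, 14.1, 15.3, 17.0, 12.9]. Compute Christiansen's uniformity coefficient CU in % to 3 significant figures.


Approach: apply Christiansen's uniformity coefficient, CU = (1 - mean_abs_deviation/mean)*100.
mean = 15.256 mm
mean |d_i - mean| = 1.2617 mm
CU = (1 - 1.2617/15.256)*100 = 91.7 %
Therefore Christiansen's uniformity coefficient CU = 91.7 %.


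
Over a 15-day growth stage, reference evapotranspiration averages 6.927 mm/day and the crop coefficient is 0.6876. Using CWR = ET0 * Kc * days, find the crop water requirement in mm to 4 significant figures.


CWR = 6.927 * 0.6876 * 15 = 71.45 mm
Therefore the crop water requirement = 71.45 mm.


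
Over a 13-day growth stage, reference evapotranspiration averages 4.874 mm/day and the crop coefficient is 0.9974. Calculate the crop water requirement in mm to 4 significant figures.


Approach: apply the crop water requirement relation, CWR = ET0 * Kc * days.
CWR = 4.874 * 0.9974 * 13 = 63.20 mm
Therefore the crop water requirement = 63.20 mm.


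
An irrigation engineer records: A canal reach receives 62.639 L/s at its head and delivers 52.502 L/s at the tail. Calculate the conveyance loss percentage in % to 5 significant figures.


Approach: apply the conveyance loss ratio, loss% = ((Q_head - Q_tail)/Q_head)*100.
loss = ((62.639 - 52.502)/62.639)*100 = 16.183 %
Therefore the conveyance loss percentage = 16.183 %.


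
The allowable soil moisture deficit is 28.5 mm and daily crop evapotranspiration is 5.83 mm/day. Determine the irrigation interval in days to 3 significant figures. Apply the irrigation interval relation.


Approach: apply the irrigation interval relation, interval = SMD / ETc.
interval = 28.5 / 5.83 = 4.89 days
Therefore the irrigation interval = 4.89 days.


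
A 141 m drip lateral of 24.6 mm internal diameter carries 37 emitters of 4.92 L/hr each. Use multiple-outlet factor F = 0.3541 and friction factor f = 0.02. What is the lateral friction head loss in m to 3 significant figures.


Approach: apply Darcy-Weisbach with the multiple-outlet F-factor, Q = n*q/(3600*1000) m^3/s; v = Q/A; hf = F*f*(L/D)*(v^2/(2g)).
Q = 37*4.92/(3600*1000) = 5.0567e-05 m^3/s
A = pi*(24.6e-3/2)^2 = 4.7529e-04 m^2, so v = Q/A = 0.10639 m/s
hf = 0.3541*0.02*(141/0.0246)*(0.10639^2/(2*9.81)) = 0.0234 m
Therefore the lateral friction head loss = 0.0234 m.


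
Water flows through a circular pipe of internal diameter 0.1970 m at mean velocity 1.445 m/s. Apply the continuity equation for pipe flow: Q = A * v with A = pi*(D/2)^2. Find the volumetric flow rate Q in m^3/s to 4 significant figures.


A = pi*(0.1970/2)^2 = 0.0304805 m^2
Q = 0.0304805 * 1.445 = 0.04404 m^3/s
Therefore the volumetric flow rate Q = 0.04404 m^3/s.


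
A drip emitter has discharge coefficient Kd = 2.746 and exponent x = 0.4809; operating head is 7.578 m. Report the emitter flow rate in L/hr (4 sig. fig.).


Approach: apply the emitter characteristic equation, q = Kd * h^x.
q = 2.746 * 7.578^0.4809 = 7.272 L/hr
Therefore the emitter flow rate = 7.272 L/hr.


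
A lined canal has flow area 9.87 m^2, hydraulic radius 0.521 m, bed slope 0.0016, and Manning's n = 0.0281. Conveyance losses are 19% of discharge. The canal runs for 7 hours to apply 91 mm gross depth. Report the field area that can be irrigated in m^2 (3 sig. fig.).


Approach: apply Manning's equation with a conveyance and depth budget, Q = (1/n)*A*R^(2/3)*S^(1/2); Q_field = Q*(1-loss); Area = Q_field*t/(d/1000).
Step 1 — canal discharge (Manning's equation):
  Q = (1/0.0281) * 9.87 * 0.521^(2/3) * 0.0016^(1/2) = 9.0970 m^3/s
Step 2 — delivered flow: Q_field = 9.0970*(1 - 19/100) = 7.3685 m^3/s
Step 3 — volume delivered: V = 7.3685 * 7*3600 = 185690 m^3
Step 4 — area served: A = V / (depth/1000) = 185690 / 0.091 = 2040000 m^2
Therefore the field area that can be irrigated = 2040000 m^2.


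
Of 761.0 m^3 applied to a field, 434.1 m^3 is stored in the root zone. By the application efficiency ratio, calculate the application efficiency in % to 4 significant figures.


Approach: apply the application efficiency ratio, Ea = (stored/applied)*100.
Ea = (434.1/761.0)*100 = 57.04 %
Therefore the application efficiency = 57.04 %.


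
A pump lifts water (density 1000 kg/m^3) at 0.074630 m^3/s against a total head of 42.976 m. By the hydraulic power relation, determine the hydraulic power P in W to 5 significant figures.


Approach: apply the hydraulic power relation, P = rho*g*Q*H.
P = 1000 * 9.81 * 0.074630 * 42.976 = 31464 W
Therefore the hydraulic power P = 31464 W.


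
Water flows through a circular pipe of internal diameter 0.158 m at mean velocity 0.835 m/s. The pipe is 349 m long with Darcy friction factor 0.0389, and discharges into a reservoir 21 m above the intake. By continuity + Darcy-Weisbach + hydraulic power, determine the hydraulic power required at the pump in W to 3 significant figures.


Approach: apply continuity + Darcy-Weisbach + hydraulic power, Q = A*v; hf = f*(L/D)*(v^2/(2g)); H = static + hf; P = rho*g*Q*H.
Step 1 — flow rate (continuity, Q = A*v):
  A = pi*(0.158/2)^2 = 0.019607 m^2
  Q = 0.019607 * 0.835 = 0.016372 m^3/s
Step 2 — friction head loss (Darcy-Weisbach):
  hf = 0.0389 * (349/0.158) * (0.835^2 / (2*9.81))
  hf = 3.0535 m
Step 3 — total head: H = 21 + 3.0535 = 24.053 m
Step 4 — hydraulic power (P = rho*g*Q*H):
  P = 1000 * 9.81 * 0.016372 * 24.053 = 3860 W
Therefore the hydraulic power required at the pump = 3860 W.


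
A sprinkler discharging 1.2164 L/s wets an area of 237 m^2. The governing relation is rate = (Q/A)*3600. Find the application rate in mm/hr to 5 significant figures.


rate = (1.2164 / 237) * 3600 = 18.477 mm/hr
Therefore the application rate = 18.477 mm/hr.


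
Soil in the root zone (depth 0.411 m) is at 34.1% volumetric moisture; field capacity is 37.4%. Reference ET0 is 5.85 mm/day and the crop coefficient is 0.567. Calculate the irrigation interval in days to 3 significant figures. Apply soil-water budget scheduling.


Approach: apply soil-water budget scheduling, SMD = (FC-theta)/100*depth*1000; ETc = ET0*Kc; interval = SMD/ETc.
Step 1 — soil moisture deficit:
  SMD = (37.4 - 34.1)/100 * 0.411 * 1000 = 13.563 mm
Step 2 — daily crop ET (ETc = ET0*Kc):
  ETc = 5.85 * 0.567 = 3.3169 mm/day
Step 3 — irrigation interval (SMD/ETc):
  interval = 13.563 / 3.3169 = 4.09 days
Therefore the irrigation interval = 4.09 days.


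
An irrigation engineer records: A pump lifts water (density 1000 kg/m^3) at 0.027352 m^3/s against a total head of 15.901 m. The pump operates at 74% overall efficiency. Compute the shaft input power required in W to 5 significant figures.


Approach: apply hydraulic power then efficiency conversion, P = rho*g*Q*H; P_in = P/eta.
Step 1 — hydraulic power (P = rho*g*Q*H):
  P = 1000 * 9.81 * 0.027352 * 15.901 = 4266.606 W
Step 2 — input power: P_in = P/eta = 4266.606 / 0.74 = 5765.7 W
Therefore the shaft input power required = 5765.7 W.


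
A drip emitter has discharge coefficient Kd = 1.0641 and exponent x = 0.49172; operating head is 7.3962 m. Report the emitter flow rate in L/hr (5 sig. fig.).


Approach: apply the emitter characteristic equation, q = Kd * h^x.
q = 1.0641 * 7.3962^0.49172 = 2.8464 L/hr
Therefore the emitter flow rate = 2.8464 L/hr.


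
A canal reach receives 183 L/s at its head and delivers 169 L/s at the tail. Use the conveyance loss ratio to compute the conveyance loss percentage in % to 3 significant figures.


Approach: apply the conveyance loss ratio, loss% = ((Q_head - Q_tail)/Q_head)*100.
loss = ((183 - 169)/183)*100 = 7.65 %
Therefore the conveyance loss percentage = 7.65 %.


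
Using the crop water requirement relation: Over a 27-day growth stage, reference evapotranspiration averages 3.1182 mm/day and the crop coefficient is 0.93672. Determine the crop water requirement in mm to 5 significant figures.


Approach: apply the crop water requirement relation, CWR = ET0 * Kc * days.
CWR = 3.1182 * 0.93672 * 27 = 78.864 mm
Therefore the crop water requirement = 78.864 mm.


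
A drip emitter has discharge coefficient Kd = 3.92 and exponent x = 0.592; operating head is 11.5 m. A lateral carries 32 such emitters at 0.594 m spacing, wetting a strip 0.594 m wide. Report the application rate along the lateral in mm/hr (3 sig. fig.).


Approach: apply the emitter equation with a lateral mass balance, q = Kd*h^x; Q = n*q; rate = Q/(n*spacing*width).
Step 1 — single emitter flow (q = Kd*h^x):
  q = 3.92 * 11.5^0.592 = 16.643 L/hr
Step 2 — total lateral flow: Q = 32 * 16.643 = 532.56 L/hr
Step 3 — wetted area: A = 32 * 0.594 * 0.594 = 11.291 m^2
Step 4 — application rate: Q/A = 532.56/11.291 = 47.2 mm/hr
Therefore the application rate along the lateral = 47.2 mm/hr.


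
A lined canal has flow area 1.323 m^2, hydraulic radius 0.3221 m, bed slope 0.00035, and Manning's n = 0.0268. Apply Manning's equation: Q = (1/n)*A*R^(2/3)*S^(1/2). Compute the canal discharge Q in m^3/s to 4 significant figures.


Q = (1/0.0268) * 1.323 * 0.3221^(2/3) * 0.00035^(1/2) = 0.4340 m^3/s
Therefore the canal discharge Q = 0.4340 m^3/s.


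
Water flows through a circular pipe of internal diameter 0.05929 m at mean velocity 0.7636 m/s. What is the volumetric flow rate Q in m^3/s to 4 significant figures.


Approach: apply the continuity equation for pipe flow, Q = A * v with A = pi*(D/2)^2.
A = pi*(0.05929/2)^2 = 0.00276091 m^2
Q = 0.00276091 * 0.7636 = 0.002108 m^3/s
Therefore the volumetric flow rate Q = 0.002108 m^3/s.


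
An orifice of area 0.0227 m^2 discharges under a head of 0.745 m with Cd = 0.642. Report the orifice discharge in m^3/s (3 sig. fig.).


Approach: apply the orifice equation, Q = Cd*A*sqrt(2*g*h).
Q = 0.642 * 0.0227 * sqrt(2*9.81*0.745) = 0.0557 m^3/s
Therefore the orifice discharge = 0.0557 m^3/s.


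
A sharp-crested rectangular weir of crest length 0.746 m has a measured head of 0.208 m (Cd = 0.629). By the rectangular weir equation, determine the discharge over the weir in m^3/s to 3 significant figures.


Approach: apply the rectangular weir equation, Q = (2/3)*Cd*L*sqrt(2g)*H^1.5.
Q = (2/3)*0.629*0.746*sqrt(2*9.81)*0.208^1.5 = 0.131 m^3/s
Therefore the discharge over the weir = 0.131 m^3/s.


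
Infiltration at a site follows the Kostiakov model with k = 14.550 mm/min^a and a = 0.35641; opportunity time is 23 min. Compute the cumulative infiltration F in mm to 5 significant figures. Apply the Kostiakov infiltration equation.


Approach: apply the Kostiakov infiltration equation, F = k*t^a.
F = 14.550 * 23^0.35641 = 44.483 mm
Therefore the cumulative infiltration F = 44.483 mm.


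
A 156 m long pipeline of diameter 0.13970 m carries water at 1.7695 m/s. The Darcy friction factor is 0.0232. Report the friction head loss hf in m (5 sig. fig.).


Approach: apply the Darcy-Weisbach equation, hf = f*(L/D)*(v^2/(2g)).
hf = 0.0232 * (156/0.13970) * (1.7695^2 / (2*9.81))
hf = 4.1345 m
Therefore the friction head loss hf = 4.1345 m.


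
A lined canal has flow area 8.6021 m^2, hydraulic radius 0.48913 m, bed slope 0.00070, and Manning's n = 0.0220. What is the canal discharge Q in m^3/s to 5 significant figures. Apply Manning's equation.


Approach: apply Manning's equation, Q = (1/n)*A*R^(2/3)*S^(1/2).
Q = (1/0.0220) * 8.6021 * 0.48913^(2/3) * 0.00070^(1/2) = 6.4221 m^3/s
Therefore the canal discharge Q = 6.4221 m^3/s.


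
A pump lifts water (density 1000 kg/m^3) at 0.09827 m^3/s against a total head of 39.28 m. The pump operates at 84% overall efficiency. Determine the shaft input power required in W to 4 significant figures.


Approach: apply hydraulic power then efficiency conversion, P = rho*g*Q*H; P_in = P/eta.
Step 1 — hydraulic power (P = rho*g*Q*H):
  P = 1000 * 9.81 * 0.09827 * 39.28 = 37867.0 W
Step 2 — input power: P_in = P/eta = 37867.0 / 0.84 = 45080 W
Therefore the shaft input power required = 45080 W.


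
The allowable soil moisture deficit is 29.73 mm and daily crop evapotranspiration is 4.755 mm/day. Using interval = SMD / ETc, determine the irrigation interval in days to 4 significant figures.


interval = 29.73 / 4.755 = 6.252 days
Therefore the irrigation interval = 6.252 days.


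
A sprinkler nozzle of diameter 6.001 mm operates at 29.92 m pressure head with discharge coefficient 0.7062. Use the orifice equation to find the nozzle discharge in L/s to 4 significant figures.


Approach: apply the orifice equation, Q = Cd*A*sqrt(2*g*h), A = pi*(d/2)^2.
A = pi*(6.001e-3/2)^2 = 2.82838e-05 m^2
Q = 0.7062 * 2.82838e-05 * sqrt(2*9.81*29.92) * 1000 = 0.4839 L/s
Therefore the nozzle discharge = 0.4839 L/s.


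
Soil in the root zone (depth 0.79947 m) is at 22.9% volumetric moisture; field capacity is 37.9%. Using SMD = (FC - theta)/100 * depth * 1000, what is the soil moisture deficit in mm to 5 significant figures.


SMD = (37.9 - 22.9)/100 * 0.79947 * 1000 = 119.92 mm
Therefore the soil moisture deficit = 119.92 mm.


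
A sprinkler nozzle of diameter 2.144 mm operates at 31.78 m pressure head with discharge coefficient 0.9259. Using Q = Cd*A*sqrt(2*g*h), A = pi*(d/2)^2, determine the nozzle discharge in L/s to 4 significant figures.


A = pi*(2.144e-3/2)^2 = 3.61027e-06 m^2
Q = 0.9259 * 3.61027e-06 * sqrt(2*9.81*31.78) * 1000 = 0.08347 L/s
Therefore the nozzle discharge = 0.08347 L/s.


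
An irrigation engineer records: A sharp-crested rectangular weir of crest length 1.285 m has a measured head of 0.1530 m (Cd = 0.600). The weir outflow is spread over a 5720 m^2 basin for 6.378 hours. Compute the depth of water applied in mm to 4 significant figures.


Approach: apply the rectangular weir equation with a volume-to-depth conversion, Q = (2/3)*Cd*L*sqrt(2g)*H^1.5; d = Q*t/A * 1000.
Step 1 — weir discharge:
  Q = (2/3)*0.600*1.285*sqrt(2*9.81)*0.1530^1.5 = 0.136254 m^3/s
Step 2 — volume: V = 0.136254 * 6.378*3600 = 3128.50 m^3
Step 3 — depth: d = V/A * 1000 = 3128.50/5720 * 1000 = 546.9 mm
Therefore the depth of water applied = 546.9 mm.


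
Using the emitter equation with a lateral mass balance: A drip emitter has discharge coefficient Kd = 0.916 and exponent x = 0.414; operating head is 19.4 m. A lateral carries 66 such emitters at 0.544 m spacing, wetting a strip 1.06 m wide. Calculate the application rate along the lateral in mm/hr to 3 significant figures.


Approach: apply the emitter equation with a lateral mass balance, q = Kd*h^x; Q = n*q; rate = Q/(n*spacing*width).
Step 1 — single emitter flow (q = Kd*h^x):
  q = 0.916 * 19.4^0.414 = 3.1264 L/hr
Step 2 — total lateral flow: Q = 66 * 3.1264 = 206.34 L/hr
Step 3 — wetted area: A = 66 * 0.544 * 1.06 = 38.058 m^2
Step 4 — application rate: Q/A = 206.34/38.058 = 5.42 mm/hr
Therefore the application rate along the lateral = 5.42 mm/hr.


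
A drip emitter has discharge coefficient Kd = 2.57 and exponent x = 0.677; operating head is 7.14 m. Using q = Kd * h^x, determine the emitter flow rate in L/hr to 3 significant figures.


q = 2.57 * 7.14^0.677 = 9.72 L/hr
Therefore the emitter flow rate = 9.72 L/hr.


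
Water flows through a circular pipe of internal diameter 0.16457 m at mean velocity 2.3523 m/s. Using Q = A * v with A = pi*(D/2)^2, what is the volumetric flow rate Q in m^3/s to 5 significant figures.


A = pi*(0.16457/2)^2 = 0.02127116 m^2
Q = 0.02127116 * 2.3523 = 0.050036 m^3/s
Therefore the volumetric flow rate Q = 0.050036 m^3/s.


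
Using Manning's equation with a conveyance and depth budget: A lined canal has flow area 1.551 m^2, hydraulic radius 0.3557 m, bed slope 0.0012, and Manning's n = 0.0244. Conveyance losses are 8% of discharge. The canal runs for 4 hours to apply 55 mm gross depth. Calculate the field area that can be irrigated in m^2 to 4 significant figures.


Approach: apply Manning's equation with a conveyance and depth budget, Q = (1/n)*A*R^(2/3)*S^(1/2); Q_field = Q*(1-loss); Area = Q_field*t/(d/1000).
Step 1 — canal discharge (Manning's equation):
  Q = (1/0.0244) * 1.551 * 0.3557^(2/3) * 0.0012^(1/2) = 1.10544 m^3/s
Step 2 — delivered flow: Q_field = 1.10544*(1 - 8/100) = 1.01700 m^3/s
Step 3 — volume delivered: V = 1.01700 * 4*3600 = 14644.9 m^3
Step 4 — area served: A = V / (depth/1000) = 14644.9 / 0.055 = 266300 m^2
Therefore the field area that can be irrigated = 266300 m^2.


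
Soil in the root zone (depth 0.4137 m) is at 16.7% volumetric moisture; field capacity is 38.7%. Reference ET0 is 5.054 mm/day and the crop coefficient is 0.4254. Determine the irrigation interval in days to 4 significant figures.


Approach: apply soil-water budget scheduling, SMD = (FC-theta)/100*depth*1000; ETc = ET0*Kc; interval = SMD/ETc.
Step 1 — soil moisture deficit:
  SMD = (38.7 - 16.7)/100 * 0.4137 * 1000 = 91.0140 mm
Step 2 — daily crop ET (ETc = ET0*Kc):
  ETc = 5.054 * 0.4254 = 2.14997 mm/day
Step 3 — irrigation interval (SMD/ETc):
  interval = 91.0140 / 2.14997 = 42.33 days
Therefore the irrigation interval = 42.33 days.


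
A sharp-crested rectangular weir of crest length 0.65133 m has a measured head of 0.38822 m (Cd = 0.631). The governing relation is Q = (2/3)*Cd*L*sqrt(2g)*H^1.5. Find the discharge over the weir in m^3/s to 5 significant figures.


Q = (2/3)*0.631*0.65133*sqrt(2*9.81)*0.38822^1.5 = 0.29357 m^3/s
Therefore the discharge over the weir = 0.29357 m^3/s.


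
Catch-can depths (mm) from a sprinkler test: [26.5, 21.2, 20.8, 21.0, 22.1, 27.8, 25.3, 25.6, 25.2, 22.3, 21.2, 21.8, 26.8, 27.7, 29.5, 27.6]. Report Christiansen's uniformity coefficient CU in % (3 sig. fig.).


Approach: apply Christiansen's uniformity coefficient, CU = (1 - mean_abs_deviation/mean)*100.
mean = 24.525 mm
mean |d_i - mean| = 2.6594 mm
CU = (1 - 2.6594/24.525)*100 = 89.2 %
Therefore Christiansen's uniformity coefficient CU = 89.2 %.


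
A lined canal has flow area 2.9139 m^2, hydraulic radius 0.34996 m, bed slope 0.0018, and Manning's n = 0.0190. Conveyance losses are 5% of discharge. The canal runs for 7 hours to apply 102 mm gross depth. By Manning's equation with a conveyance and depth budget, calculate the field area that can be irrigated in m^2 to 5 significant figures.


Approach: apply Manning's equation with a conveyance and depth budget, Q = (1/n)*A*R^(2/3)*S^(1/2); Q_field = Q*(1-loss); Area = Q_field*t/(d/1000).
Step 1 — canal discharge (Manning's equation):
  Q = (1/0.0190) * 2.9139 * 0.34996^(2/3) * 0.0018^(1/2) = 3.231243 m^3/s
Step 2 — delivered flow: Q_field = 3.231243*(1 - 5/100) = 3.069680 m^3/s
Step 3 — volume delivered: V = 3.069680 * 7*3600 = 77355.95 m^3
Step 4 — area served: A = V / (depth/1000) = 77355.95 / 0.102 = 758390 m^2
Therefore the field area that can be irrigated = 758390 m^2.


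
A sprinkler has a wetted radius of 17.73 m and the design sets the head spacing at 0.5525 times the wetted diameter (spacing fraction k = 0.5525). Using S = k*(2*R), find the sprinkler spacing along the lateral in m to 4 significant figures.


S = 0.5525 * (2 * 17.73) = 19.59 m
Therefore the sprinkler spacing along the lateral = 19.59 m.


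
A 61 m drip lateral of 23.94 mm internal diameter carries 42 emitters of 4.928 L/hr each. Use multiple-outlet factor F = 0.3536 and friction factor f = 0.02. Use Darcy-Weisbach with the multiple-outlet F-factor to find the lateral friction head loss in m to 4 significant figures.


Approach: apply Darcy-Weisbach with the multiple-outlet F-factor, Q = n*q/(3600*1000) m^3/s; v = Q/A; hf = F*f*(L/D)*(v^2/(2g)).
Q = 42*4.928/(3600*1000) = 5.74933e-05 m^3/s
A = pi*(23.94e-3/2)^2 = 4.50130e-04 m^2, so v = Q/A = 0.127726 m/s
hf = 0.3536*0.02*(61/0.02394)*(0.127726^2/(2*9.81)) = 0.01498 m
Therefore the lateral friction head loss = 0.01498 m.


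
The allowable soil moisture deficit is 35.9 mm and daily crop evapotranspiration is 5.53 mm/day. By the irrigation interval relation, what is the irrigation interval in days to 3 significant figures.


Approach: apply the irrigation interval relation, interval = SMD / ETc.
interval = 35.9 / 5.53 = 6.49 days
Therefore the irrigation interval = 6.49 days.


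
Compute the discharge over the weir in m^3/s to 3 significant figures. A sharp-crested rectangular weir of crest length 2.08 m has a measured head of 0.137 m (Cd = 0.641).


Approach: apply the rectangular weir equation, Q = (2/3)*Cd*L*sqrt(2g)*H^1.5.
Q = (2/3)*0.641*2.08*sqrt(2*9.81)*0.137^1.5 = 0.200 m^3/s
Therefore the discharge over the weir = 0.200 m^3/s.


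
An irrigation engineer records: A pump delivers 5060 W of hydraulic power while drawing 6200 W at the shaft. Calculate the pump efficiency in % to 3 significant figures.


Approach: apply the efficiency ratio, eta = (P_out/P_in)*100.
eta = (5060 / 6200) * 100 = 81.6 %
Therefore the pump efficiency = 81.6 %.


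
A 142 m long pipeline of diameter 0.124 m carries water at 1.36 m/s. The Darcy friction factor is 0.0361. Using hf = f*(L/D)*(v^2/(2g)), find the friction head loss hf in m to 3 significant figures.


hf = 0.0361 * (142/0.124) * (1.36^2 / (2*9.81))
hf = 3.90 m
Therefore the friction head loss hf = 3.90 m.


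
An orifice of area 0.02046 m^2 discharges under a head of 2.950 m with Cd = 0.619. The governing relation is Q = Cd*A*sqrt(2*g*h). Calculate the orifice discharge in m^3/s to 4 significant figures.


Q = 0.619 * 0.02046 * sqrt(2*9.81*2.950) = 0.09635 m^3/s
Therefore the orifice discharge = 0.09635 m^3/s.


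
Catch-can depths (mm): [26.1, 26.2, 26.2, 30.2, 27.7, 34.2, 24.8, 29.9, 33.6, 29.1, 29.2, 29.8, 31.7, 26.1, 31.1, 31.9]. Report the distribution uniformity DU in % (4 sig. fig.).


Approach: apply the low-quarter distribution uniformity, DU = (mean of lowest quarter of readings / overall mean)*100.
sorted lowest 4 of 16: [24.8, 26.1, 26.1, 26.2] -> mean = 25.8000 mm
overall mean = 29.2375 mm
DU = (25.8000/29.2375)*100 = 88.24 %
Therefore the distribution uniformity DU = 88.24 %.


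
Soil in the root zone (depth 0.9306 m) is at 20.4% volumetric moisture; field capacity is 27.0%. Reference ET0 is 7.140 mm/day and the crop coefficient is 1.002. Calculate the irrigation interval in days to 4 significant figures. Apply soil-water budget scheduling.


Approach: apply soil-water budget scheduling, SMD = (FC-theta)/100*depth*1000; ETc = ET0*Kc; interval = SMD/ETc.
Step 1 — soil moisture deficit:
  SMD = (27.0 - 20.4)/100 * 0.9306 * 1000 = 61.4196 mm
Step 2 — daily crop ET (ETc = ET0*Kc):
  ETc = 7.140 * 1.002 = 7.15428 mm/day
Step 3 — irrigation interval (SMD/ETc):
  interval = 61.4196 / 7.15428 = 8.585 days
Therefore the irrigation interval = 8.585 days.


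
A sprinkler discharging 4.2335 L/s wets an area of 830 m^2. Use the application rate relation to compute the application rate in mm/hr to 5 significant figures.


Approach: apply the application rate relation, rate = (Q/A)*3600.
rate = (4.2335 / 830) * 3600 = 18.362 mm/hr
Therefore the application rate = 18.362 mm/hr.


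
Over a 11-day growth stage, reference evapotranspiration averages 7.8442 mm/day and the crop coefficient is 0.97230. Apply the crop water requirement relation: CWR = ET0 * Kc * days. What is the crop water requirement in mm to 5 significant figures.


CWR = 7.8442 * 0.97230 * 11 = 83.896 mm
Therefore the crop water requirement = 83.896 mm.


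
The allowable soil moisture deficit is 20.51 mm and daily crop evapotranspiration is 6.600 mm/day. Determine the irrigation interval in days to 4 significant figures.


Approach: apply the irrigation interval relation, interval = SMD / ETc.
interval = 20.51 / 6.600 = 3.108 days
Therefore the irrigation interval = 3.108 days.


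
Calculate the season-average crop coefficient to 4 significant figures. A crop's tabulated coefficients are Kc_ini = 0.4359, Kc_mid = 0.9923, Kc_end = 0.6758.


Approach: apply a simple seasonal average, Kc_avg = (Kc_ini + Kc_mid + Kc_end)/3.
Kc_avg = (0.4359 + 0.9923 + 0.6758)/3 = 0.7013
Therefore the season-average crop coefficient = 0.7013.


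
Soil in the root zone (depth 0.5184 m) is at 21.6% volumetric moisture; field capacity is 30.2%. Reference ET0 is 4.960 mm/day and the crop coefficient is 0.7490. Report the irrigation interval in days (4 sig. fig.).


Approach: apply soil-water budget scheduling, SMD = (FC-theta)/100*depth*1000; ETc = ET0*Kc; interval = SMD/ETc.
Step 1 — soil moisture deficit:
  SMD = (30.2 - 21.6)/100 * 0.5184 * 1000 = 44.5824 mm
Step 2 — daily crop ET (ETc = ET0*Kc):
  ETc = 4.960 * 0.7490 = 3.71504 mm/day
Step 3 — irrigation interval (SMD/ETc):
  interval = 44.5824 / 3.71504 = 12.00 days
Therefore the irrigation interval = 12.00 days.


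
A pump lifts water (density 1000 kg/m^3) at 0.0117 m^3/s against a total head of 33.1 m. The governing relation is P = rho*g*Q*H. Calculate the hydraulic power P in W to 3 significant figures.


P = 1000 * 9.81 * 0.0117 * 33.1 = 3800 W
Therefore the hydraulic power P = 3800 W.
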